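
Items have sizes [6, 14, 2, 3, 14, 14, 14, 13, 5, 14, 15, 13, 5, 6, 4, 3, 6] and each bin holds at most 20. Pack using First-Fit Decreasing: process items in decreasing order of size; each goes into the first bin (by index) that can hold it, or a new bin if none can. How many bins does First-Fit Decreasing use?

8

Sorted descending: 15, 14, 14, 14, 14, 14, 13, 13, 6, 6, 6, 5, 5, 4, 3, 3, 2.
bin 1: place 15, 5 left
bin 2: place 14, 6 left
bin 3: place 14, 6 left
bin 4: place 14, 6 left
bin 5: place 14, 6 left
bin 6: place 14, 6 left
bin 7: place 13, 7 left
bin 8: place 13, 7 left
bin 2: place 6, 0 left
bin 3: place 6, 0 left
bin 4: place 6, 0 left
bin 1: place 5, 0 left
bin 5: place 5, 1 left
bin 6: place 4, 2 left
bin 7: place 3, 4 left
bin 7: place 3, 1 left
bin 6: place 2, 0 left
Final bins: [15,5] [14,6] [14,6] [14,6] [14,5] [14,4,2] [13,3,3] [13].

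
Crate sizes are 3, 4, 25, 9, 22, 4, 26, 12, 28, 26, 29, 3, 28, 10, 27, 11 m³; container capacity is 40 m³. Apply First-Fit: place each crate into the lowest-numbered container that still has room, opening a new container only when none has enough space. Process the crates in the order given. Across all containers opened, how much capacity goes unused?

container 1: place 3 m³, 37 m³ left
container 1: place 4 m³, 33 m³ left
container 1: place 25 m³, 8 m³ left
container 2: place 9 m³, 31 m³ left
container 2: place 22 m³, 9 m³ left
container 1: place 4 m³, 4 m³ left
container 3: place 26 m³, 14 m³ left
container 3: place 12 m³, 2 m³ left
container 4: place 28 m³, 12 m³ left
container 5: place 26 m³, 14 m³ left
container 6: place 29 m³, 11 m³ left
container 1: place 3 m³, 1 m³ left
container 7: place 28 m³, 12 m³ left
container 4: place 10 m³, 2 m³ left
container 8: place 27 m³, 13 m³ left
container 5: place 11 m³, 3 m³ left
8 containers × 40 m³ = 320 m³; used 267 m³; unused 53 m³.

53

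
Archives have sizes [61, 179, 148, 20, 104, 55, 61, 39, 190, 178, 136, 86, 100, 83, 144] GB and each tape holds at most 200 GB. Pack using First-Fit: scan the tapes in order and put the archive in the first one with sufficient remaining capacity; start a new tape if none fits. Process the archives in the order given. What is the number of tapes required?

Put 61 GB in tape 1; 139 GB remain.
Put 179 GB in tape 2; 21 GB remain.
Put 148 GB in tape 3; 52 GB remain.
Put 20 GB in tape 1; 119 GB remain.
Put 104 GB in tape 1; 15 GB remain.
Put 55 GB in tape 4; 145 GB remain.
Put 61 GB in tape 4; 84 GB remain.
Put 39 GB in tape 3; 13 GB remain.
Put 190 GB in tape 5; 10 GB remain.
Put 178 GB in tape 6; 22 GB remain.
Put 136 GB in tape 7; 64 GB remain.
Put 86 GB in tape 8; 114 GB remain.
Put 100 GB in tape 8; 14 GB remain.
Put 83 GB in tape 4; 1 GB remain.
Put 144 GB in tape 9; 56 GB remain.
Final tapes: [61,20,104] [179] [148,39] [55,61,83] [190] [178] [136] [86,100] [144].

9 tapes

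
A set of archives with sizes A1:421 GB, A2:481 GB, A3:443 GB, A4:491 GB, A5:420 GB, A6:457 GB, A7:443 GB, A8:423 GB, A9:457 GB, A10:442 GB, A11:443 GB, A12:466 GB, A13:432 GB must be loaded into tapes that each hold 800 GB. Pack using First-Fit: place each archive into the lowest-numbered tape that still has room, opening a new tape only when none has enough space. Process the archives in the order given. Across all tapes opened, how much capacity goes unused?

4581

Put A1 (421 GB) in tape 1; 379 GB remain.
Put A2 (481 GB) in tape 2; 319 GB remain.
Put A3 (443 GB) in tape 3; 357 GB remain.
Put A4 (491 GB) in tape 4; 309 GB remain.
Put A5 (420 GB) in tape 5; 380 GB remain.
Put A6 (457 GB) in tape 6; 343 GB remain.
Put A7 (443 GB) in tape 7; 357 GB remain.
Put A8 (423 GB) in tape 8; 377 GB remain.
Put A9 (457 GB) in tape 9; 343 GB remain.
Put A10 (442 GB) in tape 10; 358 GB remain.
Put A11 (443 GB) in tape 11; 357 GB remain.
Put A12 (466 GB) in tape 12; 334 GB remain.
Put A13 (432 GB) in tape 13; 368 GB remain.
13 tapes × 800 GB = 10400 GB; used 5819 GB; unused 4581 GB.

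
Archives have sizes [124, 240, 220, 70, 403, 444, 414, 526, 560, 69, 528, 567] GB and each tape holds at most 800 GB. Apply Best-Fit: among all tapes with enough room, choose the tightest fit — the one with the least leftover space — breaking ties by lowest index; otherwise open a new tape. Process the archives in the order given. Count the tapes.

8

tape 1: place 124 GB, 676 GB left
tape 1: place 240 GB, 436 GB left
tape 1: place 220 GB, 216 GB left
tape 1: place 70 GB, 146 GB left
tape 2: place 403 GB, 397 GB left
tape 3: place 444 GB, 356 GB left
tape 4: place 414 GB, 386 GB left
tape 5: place 526 GB, 274 GB left
tape 6: place 560 GB, 240 GB left
tape 1: place 69 GB, 77 GB left
tape 7: place 528 GB, 272 GB left
tape 8: place 567 GB, 233 GB left
Final tapes: [124,240,220,70,69] [403] [444] [414] [526] [560] [528] [567].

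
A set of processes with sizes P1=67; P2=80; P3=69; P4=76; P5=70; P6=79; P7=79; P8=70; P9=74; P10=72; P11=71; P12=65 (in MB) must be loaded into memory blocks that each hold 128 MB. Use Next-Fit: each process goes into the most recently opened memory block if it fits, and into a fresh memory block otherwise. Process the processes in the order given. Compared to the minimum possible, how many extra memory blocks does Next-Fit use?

Next-Fit: [67] [80] [69] [76] [70] [79] [79] [70] [74] [72] [71] [65] → 12 memory blocks.
12 processes exceed 64 MB (half the capacity), and no two of those can share a memory block, so at least 12 memory blocks are needed.
So 12 is already optimal.

0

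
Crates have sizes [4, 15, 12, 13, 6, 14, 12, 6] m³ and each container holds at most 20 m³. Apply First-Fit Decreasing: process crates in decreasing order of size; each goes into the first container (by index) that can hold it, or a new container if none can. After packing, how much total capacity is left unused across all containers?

Sorted descending: 15, 14, 13, 12, 12, 6, 6, 4.
15 m³ → container 1 (remaining 5 m³)
14 m³ → container 2 (remaining 6 m³)
13 m³ → container 3 (remaining 7 m³)
12 m³ → container 4 (remaining 8 m³)
12 m³ → container 5 (remaining 8 m³)
6 m³ → container 2 (remaining 0 m³)
6 m³ → container 3 (remaining 1 m³)
4 m³ → container 1 (remaining 1 m³)
5 containers × 20 m³ = 100 m³; used 82 m³; unused 18 m³.

18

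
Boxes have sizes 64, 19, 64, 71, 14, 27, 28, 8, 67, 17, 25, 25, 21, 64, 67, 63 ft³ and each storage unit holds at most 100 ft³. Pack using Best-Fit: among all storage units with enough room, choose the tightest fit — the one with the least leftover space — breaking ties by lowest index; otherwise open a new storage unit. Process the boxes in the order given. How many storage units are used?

8

storage unit 1: place 64 ft³, 36 ft³ left
storage unit 1: place 19 ft³, 17 ft³ left
storage unit 2: place 64 ft³, 36 ft³ left
storage unit 3: place 71 ft³, 29 ft³ left
storage unit 1: place 14 ft³, 3 ft³ left
storage unit 3: place 27 ft³, 2 ft³ left
storage unit 2: place 28 ft³, 8 ft³ left
storage unit 2: place 8 ft³, 0 ft³ left
storage unit 4: place 67 ft³, 33 ft³ left
storage unit 4: place 17 ft³, 16 ft³ left
storage unit 5: place 25 ft³, 75 ft³ left
storage unit 5: place 25 ft³, 50 ft³ left
storage unit 5: place 21 ft³, 29 ft³ left
storage unit 6: place 64 ft³, 36 ft³ left
storage unit 7: place 67 ft³, 33 ft³ left
storage unit 8: place 63 ft³, 37 ft³ left
Final storage units: [64,19,14] [64,28,8] [71,27] [67,17] [25,25,21] [64] [67] [63].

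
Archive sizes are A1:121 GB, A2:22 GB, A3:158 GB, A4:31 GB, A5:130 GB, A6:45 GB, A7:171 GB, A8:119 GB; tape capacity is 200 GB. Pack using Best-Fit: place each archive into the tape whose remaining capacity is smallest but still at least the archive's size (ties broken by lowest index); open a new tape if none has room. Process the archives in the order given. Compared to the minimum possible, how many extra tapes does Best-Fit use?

Best-Fit: [121,22,45] [158,31] [130] [171] [119] → 5 tapes.
5 archives exceed 100 GB (half the capacity), and no two of those can share a tape, so at least 5 tapes are needed.
So 5 is already optimal.

0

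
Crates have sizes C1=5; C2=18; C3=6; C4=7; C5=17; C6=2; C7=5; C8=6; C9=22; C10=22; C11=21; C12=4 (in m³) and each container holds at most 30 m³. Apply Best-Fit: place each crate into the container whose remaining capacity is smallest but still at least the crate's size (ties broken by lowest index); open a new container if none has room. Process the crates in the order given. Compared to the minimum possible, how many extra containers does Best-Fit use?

Best-Fit: [5,18,6] [7,17,2,4] [5,6] [22] [22] [21] → 6 containers.
Total size 135 m³; any packing needs at least ⌈135/30⌉ = 5 containers.
An optimal packing achieves that bound: [22,7] [22,6,2] [21,6] [18,5,5] [17,4] → 5 containers.
Excess: 6 − 5 = 1.

1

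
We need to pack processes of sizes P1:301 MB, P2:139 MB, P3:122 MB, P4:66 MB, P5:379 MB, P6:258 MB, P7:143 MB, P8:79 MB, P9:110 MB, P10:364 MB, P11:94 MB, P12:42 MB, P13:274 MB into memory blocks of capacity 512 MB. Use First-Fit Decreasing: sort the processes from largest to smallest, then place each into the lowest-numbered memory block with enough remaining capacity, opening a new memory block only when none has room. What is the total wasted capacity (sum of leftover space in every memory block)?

189

Sorted descending: 379, 364, 301, 274, 258, 143, 139, 122, 110, 94, 79, 66, 42.
memory block 1: place 379 MB, 133 MB left
memory block 2: place 364 MB, 148 MB left
memory block 3: place 301 MB, 211 MB left
memory block 4: place 274 MB, 238 MB left
memory block 5: place 258 MB, 254 MB left
memory block 2: place 143 MB, 5 MB left
memory block 3: place 139 MB, 72 MB left
memory block 1: place 122 MB, 11 MB left
memory block 4: place 110 MB, 128 MB left
memory block 4: place 94 MB, 34 MB left
memory block 5: place 79 MB, 175 MB left
memory block 3: place 66 MB, 6 MB left
memory block 5: place 42 MB, 133 MB left
5 memory blocks × 512 MB = 2560 MB; used 2371 MB; unused 189 MB.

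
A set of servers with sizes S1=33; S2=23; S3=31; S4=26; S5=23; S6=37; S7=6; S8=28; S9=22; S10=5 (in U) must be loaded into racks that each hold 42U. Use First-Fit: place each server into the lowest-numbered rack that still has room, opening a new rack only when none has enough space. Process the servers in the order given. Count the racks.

8 racks

Put S1 (33U) in rack 1; 9U remain.
Put S2 (23U) in rack 2; 19U remain.
Put S3 (31U) in rack 3; 11U remain.
Put S4 (26U) in rack 4; 16U remain.
Put S5 (23U) in rack 5; 19U remain.
Put S6 (37U) in rack 6; 5U remain.
Put S7 (6U) in rack 1; 3U remain.
Put S8 (28U) in rack 7; 14U remain.
Put S9 (22U) in rack 8; 20U remain.
Put S10 (5U) in rack 2; 14U remain.
Final racks: [33,6] [23,5] [31] [26] [23] [37] [28] [22].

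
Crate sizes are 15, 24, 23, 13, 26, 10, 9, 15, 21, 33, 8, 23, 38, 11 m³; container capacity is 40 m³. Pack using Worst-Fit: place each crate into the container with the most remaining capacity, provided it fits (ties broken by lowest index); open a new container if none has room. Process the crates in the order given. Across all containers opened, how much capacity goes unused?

51

container 1: place 15 m³, 25 m³ left
container 1: place 24 m³, 1 m³ left
container 2: place 23 m³, 17 m³ left
container 2: place 13 m³, 4 m³ left
container 3: place 26 m³, 14 m³ left
container 3: place 10 m³, 4 m³ left
container 4: place 9 m³, 31 m³ left
container 4: place 15 m³, 16 m³ left
container 5: place 21 m³, 19 m³ left
container 6: place 33 m³, 7 m³ left
container 5: place 8 m³, 11 m³ left
container 7: place 23 m³, 17 m³ left
container 8: place 38 m³, 2 m³ left
container 7: place 11 m³, 6 m³ left
8 containers × 40 m³ = 320 m³; used 269 m³; unused 51 m³.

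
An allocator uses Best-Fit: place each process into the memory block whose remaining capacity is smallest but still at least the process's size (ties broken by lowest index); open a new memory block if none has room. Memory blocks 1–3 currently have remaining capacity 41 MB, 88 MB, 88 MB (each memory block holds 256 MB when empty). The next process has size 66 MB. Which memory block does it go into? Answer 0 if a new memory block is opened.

Memory blocks with room: memory block 2 (88 MB), memory block 3 (88 MB).
Tightest fit is memory block 2 with 88 MB free.

2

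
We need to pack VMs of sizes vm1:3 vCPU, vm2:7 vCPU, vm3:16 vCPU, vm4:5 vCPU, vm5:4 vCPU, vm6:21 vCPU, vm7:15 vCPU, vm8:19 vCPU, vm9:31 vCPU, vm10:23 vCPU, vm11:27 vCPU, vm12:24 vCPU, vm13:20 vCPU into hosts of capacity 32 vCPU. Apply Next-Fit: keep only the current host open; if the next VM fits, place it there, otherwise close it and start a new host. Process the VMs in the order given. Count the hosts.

9

host 1: place vm1 (3 vCPU), 29 vCPU left
host 1: place vm2 (7 vCPU), 22 vCPU left
host 1: place vm3 (16 vCPU), 6 vCPU left
host 1: place vm4 (5 vCPU), 1 vCPU left
host 2: place vm5 (4 vCPU), 28 vCPU left
host 2: place vm6 (21 vCPU), 7 vCPU left
host 3: place vm7 (15 vCPU), 17 vCPU left
host 4: place vm8 (19 vCPU), 13 vCPU left
host 5: place vm9 (31 vCPU), 1 vCPU left
host 6: place vm10 (23 vCPU), 9 vCPU left
host 7: place vm11 (27 vCPU), 5 vCPU left
host 8: place vm12 (24 vCPU), 8 vCPU left
host 9: place vm13 (20 vCPU), 12 vCPU left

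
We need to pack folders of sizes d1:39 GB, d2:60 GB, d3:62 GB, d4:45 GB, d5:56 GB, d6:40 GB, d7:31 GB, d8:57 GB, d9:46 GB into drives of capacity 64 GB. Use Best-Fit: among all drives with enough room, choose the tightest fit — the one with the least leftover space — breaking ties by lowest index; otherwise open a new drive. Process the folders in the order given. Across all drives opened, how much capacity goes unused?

140

Put d1 (39 GB) in drive 1; 25 GB remain.
Put d2 (60 GB) in drive 2; 4 GB remain.
Put d3 (62 GB) in drive 3; 2 GB remain.
Put d4 (45 GB) in drive 4; 19 GB remain.
Put d5 (56 GB) in drive 5; 8 GB remain.
Put d6 (40 GB) in drive 6; 24 GB remain.
Put d7 (31 GB) in drive 7; 33 GB remain.
Put d8 (57 GB) in drive 8; 7 GB remain.
Put d9 (46 GB) in drive 9; 18 GB remain.
9 drives × 64 GB = 576 GB; used 436 GB; unused 140 GB.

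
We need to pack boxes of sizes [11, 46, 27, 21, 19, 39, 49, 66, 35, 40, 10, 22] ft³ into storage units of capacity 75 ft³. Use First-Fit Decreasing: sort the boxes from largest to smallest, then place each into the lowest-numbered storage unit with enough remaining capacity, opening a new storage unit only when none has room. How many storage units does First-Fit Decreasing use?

Sorted descending: 66, 49, 46, 40, 39, 35, 27, 22, 21, 19, 11, 10.
Put 66 ft³ in storage unit 1; 9 ft³ remain.
Put 49 ft³ in storage unit 2; 26 ft³ remain.
Put 46 ft³ in storage unit 3; 29 ft³ remain.
Put 40 ft³ in storage unit 4; 35 ft³ remain.
Put 39 ft³ in storage unit 5; 36 ft³ remain.
Put 35 ft³ in storage unit 4; 0 ft³ remain.
Put 27 ft³ in storage unit 3; 2 ft³ remain.
Put 22 ft³ in storage unit 2; 4 ft³ remain.
Put 21 ft³ in storage unit 5; 15 ft³ remain.
Put 19 ft³ in storage unit 6; 56 ft³ remain.
Put 11 ft³ in storage unit 5; 4 ft³ remain.
Put 10 ft³ in storage unit 6; 46 ft³ remain.

6 storage units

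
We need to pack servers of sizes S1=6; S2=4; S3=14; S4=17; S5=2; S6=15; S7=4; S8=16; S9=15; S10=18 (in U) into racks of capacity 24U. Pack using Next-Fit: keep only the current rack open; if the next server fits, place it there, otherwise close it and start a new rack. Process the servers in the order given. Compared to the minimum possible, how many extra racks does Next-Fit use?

0

Next-Fit: [6,4,14] [17,2] [15,4] [16] [15] [18] → 6 racks.
6 servers exceed 12U (half the capacity), and no two of those can share a rack, so at least 6 racks are needed.
So 6 is already optimal.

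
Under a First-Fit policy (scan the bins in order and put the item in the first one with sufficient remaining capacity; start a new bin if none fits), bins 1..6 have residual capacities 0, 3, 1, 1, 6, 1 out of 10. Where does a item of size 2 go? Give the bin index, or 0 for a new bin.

Bins with room: bin 2 (3), bin 5 (6).
The first with room is bin 2.

2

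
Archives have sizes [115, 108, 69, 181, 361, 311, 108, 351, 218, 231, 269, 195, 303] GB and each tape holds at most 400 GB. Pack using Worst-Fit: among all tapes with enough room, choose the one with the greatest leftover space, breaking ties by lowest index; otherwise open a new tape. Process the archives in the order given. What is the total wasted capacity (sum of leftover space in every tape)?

115 GB → tape 1 (remaining 285 GB)
108 GB → tape 1 (remaining 177 GB)
69 GB → tape 1 (remaining 108 GB)
181 GB → tape 2 (remaining 219 GB)
361 GB → tape 3 (remaining 39 GB)
311 GB → tape 4 (remaining 89 GB)
108 GB → tape 2 (remaining 111 GB)
351 GB → tape 5 (remaining 49 GB)
218 GB → tape 6 (remaining 182 GB)
231 GB → tape 7 (remaining 169 GB)
269 GB → tape 8 (remaining 131 GB)
195 GB → tape 9 (remaining 205 GB)
303 GB → tape 10 (remaining 97 GB)
10 tapes × 400 GB = 4000 GB; used 2820 GB; unused 1180 GB.

1180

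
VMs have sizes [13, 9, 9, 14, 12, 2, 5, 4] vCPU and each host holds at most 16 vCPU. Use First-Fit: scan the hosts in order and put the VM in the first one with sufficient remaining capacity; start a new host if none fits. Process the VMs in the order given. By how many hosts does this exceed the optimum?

First-Fit: [13,2] [9,5] [9,4] [14] [12] → 5 hosts.
Total size 68 vCPU; any packing needs at least ⌈68/16⌉ = 5 hosts.
So 5 is already optimal.

0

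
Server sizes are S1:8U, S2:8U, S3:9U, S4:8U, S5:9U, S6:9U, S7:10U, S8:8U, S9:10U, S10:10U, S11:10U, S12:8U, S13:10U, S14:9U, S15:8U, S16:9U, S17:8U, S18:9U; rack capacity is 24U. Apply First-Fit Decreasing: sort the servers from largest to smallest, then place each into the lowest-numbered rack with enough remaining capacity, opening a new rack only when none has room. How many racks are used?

8 racks

Sorted descending: 10, 10, 10, 10, 10, 9, 9, 9, 9, 9, 9, 8, 8, 8, 8, 8, 8, 8.
10U → rack 1 (remaining 14U)
10U → rack 1 (remaining 4U)
10U → rack 2 (remaining 14U)
10U → rack 2 (remaining 4U)
10U → rack 3 (remaining 14U)
9U → rack 3 (remaining 5U)
9U → rack 4 (remaining 15U)
9U → rack 4 (remaining 6U)
9U → rack 5 (remaining 15U)
9U → rack 5 (remaining 6U)
9U → rack 6 (remaining 15U)
8U → rack 6 (remaining 7U)
8U → rack 7 (remaining 16U)
8U → rack 7 (remaining 8U)
8U → rack 7 (remaining 0U)
8U → rack 8 (remaining 16U)
8U → rack 8 (remaining 8U)
8U → rack 8 (remaining 0U)
Final racks: [10,10] [10,10] [10,9] [9,9] [9,9] [9,8] [8,8,8] [8,8,8].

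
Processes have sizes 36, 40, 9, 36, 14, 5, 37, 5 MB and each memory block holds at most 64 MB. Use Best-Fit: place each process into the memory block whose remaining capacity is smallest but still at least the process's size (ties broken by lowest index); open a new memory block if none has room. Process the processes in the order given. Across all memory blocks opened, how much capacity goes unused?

Put 36 MB in memory block 1; 28 MB remain.
Put 40 MB in memory block 2; 24 MB remain.
Put 9 MB in memory block 2; 15 MB remain.
Put 36 MB in memory block 3; 28 MB remain.
Put 14 MB in memory block 2; 1 MB remain.
Put 5 MB in memory block 1; 23 MB remain.
Put 37 MB in memory block 4; 27 MB remain.
Put 5 MB in memory block 1; 18 MB remain.
4 memory blocks × 64 MB = 256 MB; used 182 MB; unused 74 MB.

74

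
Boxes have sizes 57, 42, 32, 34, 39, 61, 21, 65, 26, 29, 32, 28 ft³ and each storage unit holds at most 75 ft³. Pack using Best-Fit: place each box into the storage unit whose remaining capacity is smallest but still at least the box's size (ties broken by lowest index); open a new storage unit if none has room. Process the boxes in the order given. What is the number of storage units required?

Put 57 ft³ in storage unit 1; 18 ft³ remain.
Put 42 ft³ in storage unit 2; 33 ft³ remain.
Put 32 ft³ in storage unit 2; 1 ft³ remain.
Put 34 ft³ in storage unit 3; 41 ft³ remain.
Put 39 ft³ in storage unit 3; 2 ft³ remain.
Put 61 ft³ in storage unit 4; 14 ft³ remain.
Put 21 ft³ in storage unit 5; 54 ft³ remain.
Put 65 ft³ in storage unit 6; 10 ft³ remain.
Put 26 ft³ in storage unit 5; 28 ft³ remain.
Put 29 ft³ in storage unit 7; 46 ft³ remain.
Put 32 ft³ in storage unit 7; 14 ft³ remain.
Put 28 ft³ in storage unit 5; 0 ft³ remain.
Final storage units: [57] [42,32] [34,39] [61] [21,26,28] [65] [29,32].

7 storage units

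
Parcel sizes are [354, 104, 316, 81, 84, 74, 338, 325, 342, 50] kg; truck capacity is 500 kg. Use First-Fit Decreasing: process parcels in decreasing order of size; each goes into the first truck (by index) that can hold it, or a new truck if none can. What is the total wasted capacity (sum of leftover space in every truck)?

432

Sorted descending: 354, 342, 338, 325, 316, 104, 84, 81, 74, 50.
354 kg → truck 1 (remaining 146 kg)
342 kg → truck 2 (remaining 158 kg)
338 kg → truck 3 (remaining 162 kg)
325 kg → truck 4 (remaining 175 kg)
316 kg → truck 5 (remaining 184 kg)
104 kg → truck 1 (remaining 42 kg)
84 kg → truck 2 (remaining 74 kg)
81 kg → truck 3 (remaining 81 kg)
74 kg → truck 2 (remaining 0 kg)
50 kg → truck 3 (remaining 31 kg)
5 trucks × 500 kg = 2500 kg; used 2068 kg; unused 432 kg.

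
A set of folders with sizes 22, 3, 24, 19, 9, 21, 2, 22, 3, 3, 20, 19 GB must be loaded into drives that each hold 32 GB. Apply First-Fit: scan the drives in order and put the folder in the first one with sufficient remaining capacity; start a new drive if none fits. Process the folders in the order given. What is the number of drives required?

7

22 GB → drive 1 (remaining 10 GB)
3 GB → drive 1 (remaining 7 GB)
24 GB → drive 2 (remaining 8 GB)
19 GB → drive 3 (remaining 13 GB)
9 GB → drive 3 (remaining 4 GB)
21 GB → drive 4 (remaining 11 GB)
2 GB → drive 1 (remaining 5 GB)
22 GB → drive 5 (remaining 10 GB)
3 GB → drive 1 (remaining 2 GB)
3 GB → drive 2 (remaining 5 GB)
20 GB → drive 6 (remaining 12 GB)
19 GB → drive 7 (remaining 13 GB)
Final drives: [22,3,2,3] [24,3] [19,9] [21] [22] [20] [19].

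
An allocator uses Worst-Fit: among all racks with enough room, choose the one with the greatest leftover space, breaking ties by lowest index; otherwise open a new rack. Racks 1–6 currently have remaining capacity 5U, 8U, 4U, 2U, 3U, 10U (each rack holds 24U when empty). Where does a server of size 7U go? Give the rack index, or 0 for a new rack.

Racks with room: rack 2 (8U), rack 6 (10U).
Most room is rack 6 with 10U free.

6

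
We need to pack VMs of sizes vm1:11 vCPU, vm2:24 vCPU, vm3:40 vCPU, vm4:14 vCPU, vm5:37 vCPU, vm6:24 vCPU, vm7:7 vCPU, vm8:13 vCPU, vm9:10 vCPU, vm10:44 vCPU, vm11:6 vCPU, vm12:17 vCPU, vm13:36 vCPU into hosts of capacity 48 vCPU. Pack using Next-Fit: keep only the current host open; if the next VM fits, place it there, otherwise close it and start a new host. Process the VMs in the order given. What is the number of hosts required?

9

host 1: place vm1 (11 vCPU), 37 vCPU left
host 1: place vm2 (24 vCPU), 13 vCPU left
host 2: place vm3 (40 vCPU), 8 vCPU left
host 3: place vm4 (14 vCPU), 34 vCPU left
host 4: place vm5 (37 vCPU), 11 vCPU left
host 5: place vm6 (24 vCPU), 24 vCPU left
host 5: place vm7 (7 vCPU), 17 vCPU left
host 5: place vm8 (13 vCPU), 4 vCPU left
host 6: place vm9 (10 vCPU), 38 vCPU left
host 7: place vm10 (44 vCPU), 4 vCPU left
host 8: place vm11 (6 vCPU), 42 vCPU left
host 8: place vm12 (17 vCPU), 25 vCPU left
host 9: place vm13 (36 vCPU), 12 vCPU left
Final hosts: [11,24] [40] [14] [37] [24,7,13] [10] [44] [6,17] [36].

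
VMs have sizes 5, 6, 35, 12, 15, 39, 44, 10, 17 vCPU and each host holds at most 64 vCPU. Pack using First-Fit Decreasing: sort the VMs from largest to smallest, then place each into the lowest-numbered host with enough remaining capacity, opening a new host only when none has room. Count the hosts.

Sorted descending: 44, 39, 35, 17, 15, 12, 10, 6, 5.
host 1: place 44 vCPU, 20 vCPU left
host 2: place 39 vCPU, 25 vCPU left
host 3: place 35 vCPU, 29 vCPU left
host 1: place 17 vCPU, 3 vCPU left
host 2: place 15 vCPU, 10 vCPU left
host 3: place 12 vCPU, 17 vCPU left
host 2: place 10 vCPU, 0 vCPU left
host 3: place 6 vCPU, 11 vCPU left
host 3: place 5 vCPU, 6 vCPU left
Final hosts: [44,17] [39,15,10] [35,12,6,5].

3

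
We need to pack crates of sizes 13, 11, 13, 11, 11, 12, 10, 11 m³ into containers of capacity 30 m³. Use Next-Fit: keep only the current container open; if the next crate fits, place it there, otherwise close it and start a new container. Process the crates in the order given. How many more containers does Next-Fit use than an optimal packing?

0

Next-Fit: [13,11] [13,11] [11,12] [10,11] → 4 containers.
Total size 92 m³; any packing needs at least ⌈92/30⌉ = 4 containers.
So 4 is already optimal.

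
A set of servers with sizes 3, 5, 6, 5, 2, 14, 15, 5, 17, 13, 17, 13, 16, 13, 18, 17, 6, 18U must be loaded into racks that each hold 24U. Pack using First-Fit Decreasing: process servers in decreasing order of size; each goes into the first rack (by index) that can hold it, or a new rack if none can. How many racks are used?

Sorted descending: 18, 18, 17, 17, 17, 16, 15, 14, 13, 13, 13, 6, 6, 5, 5, 5, 3, 2.
18U → rack 1 (remaining 6U)
18U → rack 2 (remaining 6U)
17U → rack 3 (remaining 7U)
17U → rack 4 (remaining 7U)
17U → rack 5 (remaining 7U)
16U → rack 6 (remaining 8U)
15U → rack 7 (remaining 9U)
14U → rack 8 (remaining 10U)
13U → rack 9 (remaining 11U)
13U → rack 10 (remaining 11U)
13U → rack 11 (remaining 11U)
6U → rack 1 (remaining 0U)
6U → rack 2 (remaining 0U)
5U → rack 3 (remaining 2U)
5U → rack 4 (remaining 2U)
5U → rack 5 (remaining 2U)
3U → rack 6 (remaining 5U)
2U → rack 3 (remaining 0U)
Final racks: [18,6] [18,6] [17,5,2] [17,5] [17,5] [16,3] [15] [14] [13] [13] [13].

11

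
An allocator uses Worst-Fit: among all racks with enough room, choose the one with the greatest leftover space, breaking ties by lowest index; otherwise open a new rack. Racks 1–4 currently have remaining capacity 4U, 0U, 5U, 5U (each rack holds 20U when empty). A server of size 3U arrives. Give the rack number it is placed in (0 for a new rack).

Racks with room: rack 1 (4U), rack 3 (5U), rack 4 (5U).
Most room is rack 3 with 5U free.

3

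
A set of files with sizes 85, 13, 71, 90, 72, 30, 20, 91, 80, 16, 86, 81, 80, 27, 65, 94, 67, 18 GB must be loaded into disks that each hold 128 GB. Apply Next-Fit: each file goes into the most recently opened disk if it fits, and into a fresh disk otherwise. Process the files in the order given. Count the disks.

12 disks

disk 1: place 85 GB, 43 GB left
disk 1: place 13 GB, 30 GB left
disk 2: place 71 GB, 57 GB left
disk 3: place 90 GB, 38 GB left
disk 4: place 72 GB, 56 GB left
disk 4: place 30 GB, 26 GB left
disk 4: place 20 GB, 6 GB left
disk 5: place 91 GB, 37 GB left
disk 6: place 80 GB, 48 GB left
disk 6: place 16 GB, 32 GB left
disk 7: place 86 GB, 42 GB left
disk 8: place 81 GB, 47 GB left
disk 9: place 80 GB, 48 GB left
disk 9: place 27 GB, 21 GB left
disk 10: place 65 GB, 63 GB left
disk 11: place 94 GB, 34 GB left
disk 12: place 67 GB, 61 GB left
disk 12: place 18 GB, 43 GB left
Final disks: [85,13] [71] [90] [72,30,20] [91] [80,16] [86] [81] [80,27] [65] [94] [67,18].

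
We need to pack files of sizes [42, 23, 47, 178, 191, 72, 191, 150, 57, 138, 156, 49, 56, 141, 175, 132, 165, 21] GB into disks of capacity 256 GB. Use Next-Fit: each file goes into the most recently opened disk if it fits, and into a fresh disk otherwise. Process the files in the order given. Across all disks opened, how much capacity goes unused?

42 GB → disk 1 (remaining 214 GB)
23 GB → disk 1 (remaining 191 GB)
47 GB → disk 1 (remaining 144 GB)
178 GB → disk 2 (remaining 78 GB)
191 GB → disk 3 (remaining 65 GB)
72 GB → disk 4 (remaining 184 GB)
191 GB → disk 5 (remaining 65 GB)
150 GB → disk 6 (remaining 106 GB)
57 GB → disk 6 (remaining 49 GB)
138 GB → disk 7 (remaining 118 GB)
156 GB → disk 8 (remaining 100 GB)
49 GB → disk 8 (remaining 51 GB)
56 GB → disk 9 (remaining 200 GB)
141 GB → disk 9 (remaining 59 GB)
175 GB → disk 10 (remaining 81 GB)
132 GB → disk 11 (remaining 124 GB)
165 GB → disk 12 (remaining 91 GB)
21 GB → disk 12 (remaining 70 GB)
12 disks × 256 GB = 3072 GB; used 1984 GB; unused 1088 GB.

1088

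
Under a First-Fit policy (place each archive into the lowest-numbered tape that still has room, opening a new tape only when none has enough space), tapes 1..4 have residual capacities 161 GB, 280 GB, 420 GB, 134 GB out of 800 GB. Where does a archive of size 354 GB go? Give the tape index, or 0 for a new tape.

3

Tapes with room: tape 3 (420 GB).
The first with room is tape 3.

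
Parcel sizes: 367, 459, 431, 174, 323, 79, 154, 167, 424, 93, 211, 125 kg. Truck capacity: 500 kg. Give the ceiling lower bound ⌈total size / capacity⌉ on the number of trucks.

Total size = 367 + 459 + 431 + 174 + 323 + 79 + 154 + 167 + 424 + 93 + 211 + 125 = 3007 kg.
⌈3007 / 500⌉ = 7.

7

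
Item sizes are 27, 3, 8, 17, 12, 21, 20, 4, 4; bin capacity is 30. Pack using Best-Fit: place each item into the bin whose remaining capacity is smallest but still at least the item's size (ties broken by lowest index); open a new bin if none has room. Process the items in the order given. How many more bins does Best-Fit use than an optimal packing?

Best-Fit: [27,3] [8,17,4] [12] [21,4] [20] → 5 bins.
Total size 116; any packing needs at least ⌈116/30⌉ = 4 bins.
An optimal packing achieves that bound: [27,3] [21,8] [20,4,4] [17,12] → 4 bins.
Excess: 5 − 4 = 1.

1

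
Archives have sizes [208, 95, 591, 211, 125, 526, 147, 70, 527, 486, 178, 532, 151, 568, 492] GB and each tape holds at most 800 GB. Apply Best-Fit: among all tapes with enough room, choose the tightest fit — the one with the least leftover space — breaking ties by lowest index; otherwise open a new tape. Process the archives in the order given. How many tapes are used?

8 tapes

208 GB → tape 1 (remaining 592 GB)
95 GB → tape 1 (remaining 497 GB)
591 GB → tape 2 (remaining 209 GB)
211 GB → tape 1 (remaining 286 GB)
125 GB → tape 2 (remaining 84 GB)
526 GB → tape 3 (remaining 274 GB)
147 GB → tape 3 (remaining 127 GB)
70 GB → tape 2 (remaining 14 GB)
527 GB → tape 4 (remaining 273 GB)
486 GB → tape 5 (remaining 314 GB)
178 GB → tape 4 (remaining 95 GB)
532 GB → tape 6 (remaining 268 GB)
151 GB → tape 6 (remaining 117 GB)
568 GB → tape 7 (remaining 232 GB)
492 GB → tape 8 (remaining 308 GB)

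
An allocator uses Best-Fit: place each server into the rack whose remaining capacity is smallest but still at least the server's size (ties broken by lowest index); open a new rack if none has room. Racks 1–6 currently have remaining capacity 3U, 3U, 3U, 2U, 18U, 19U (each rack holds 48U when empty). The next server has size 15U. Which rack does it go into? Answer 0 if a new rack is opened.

5

Racks with room: rack 5 (18U), rack 6 (19U).
Tightest fit is rack 5 with 18U free.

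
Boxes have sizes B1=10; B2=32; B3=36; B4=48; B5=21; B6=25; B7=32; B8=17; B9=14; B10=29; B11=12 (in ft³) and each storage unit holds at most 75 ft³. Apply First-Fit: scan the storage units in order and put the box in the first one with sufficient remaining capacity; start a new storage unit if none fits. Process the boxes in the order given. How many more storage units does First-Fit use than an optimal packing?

First-Fit: [10,32,21,12] [36,25,14] [48,17] [32,29] → 4 storage units.
Total size 276 ft³; any packing needs at least ⌈276/75⌉ = 4 storage units.
So 4 is already optimal.

0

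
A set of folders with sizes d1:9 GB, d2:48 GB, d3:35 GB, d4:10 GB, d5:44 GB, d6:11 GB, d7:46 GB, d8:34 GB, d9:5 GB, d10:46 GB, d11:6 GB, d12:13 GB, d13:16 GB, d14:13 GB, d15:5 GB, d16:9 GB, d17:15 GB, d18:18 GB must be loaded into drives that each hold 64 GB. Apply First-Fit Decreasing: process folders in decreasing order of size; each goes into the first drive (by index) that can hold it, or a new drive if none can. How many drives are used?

7 drives

Sorted descending: 48, 46, 46, 44, 35, 34, 18, 16, 15, 13, 13, 11, 10, 9, 9, 6, 5, 5.
Put 48 GB in drive 1; 16 GB remain.
Put 46 GB in drive 2; 18 GB remain.
Put 46 GB in drive 3; 18 GB remain.
Put 44 GB in drive 4; 20 GB remain.
Put 35 GB in drive 5; 29 GB remain.
Put 34 GB in drive 6; 30 GB remain.
Put 18 GB in drive 2; 0 GB remain.
Put 16 GB in drive 1; 0 GB remain.
Put 15 GB in drive 3; 3 GB remain.
Put 13 GB in drive 4; 7 GB remain.
Put 13 GB in drive 5; 16 GB remain.
Put 11 GB in drive 5; 5 GB remain.
Put 10 GB in drive 6; 20 GB remain.
Put 9 GB in drive 6; 11 GB remain.
Put 9 GB in drive 6; 2 GB remain.
Put 6 GB in drive 4; 1 GB remain.
Put 5 GB in drive 5; 0 GB remain.
Put 5 GB in drive 7; 59 GB remain.
Final drives: [48,16] [46,18] [46,15] [44,13,6] [35,13,11,5] [34,10,9,9] [5].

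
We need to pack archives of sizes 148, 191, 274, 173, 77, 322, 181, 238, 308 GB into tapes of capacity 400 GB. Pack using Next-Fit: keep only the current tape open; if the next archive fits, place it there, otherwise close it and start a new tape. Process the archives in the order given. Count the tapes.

148 GB → tape 1 (remaining 252 GB)
191 GB → tape 1 (remaining 61 GB)
274 GB → tape 2 (remaining 126 GB)
173 GB → tape 3 (remaining 227 GB)
77 GB → tape 3 (remaining 150 GB)
322 GB → tape 4 (remaining 78 GB)
181 GB → tape 5 (remaining 219 GB)
238 GB → tape 6 (remaining 162 GB)
308 GB → tape 7 (remaining 92 GB)

7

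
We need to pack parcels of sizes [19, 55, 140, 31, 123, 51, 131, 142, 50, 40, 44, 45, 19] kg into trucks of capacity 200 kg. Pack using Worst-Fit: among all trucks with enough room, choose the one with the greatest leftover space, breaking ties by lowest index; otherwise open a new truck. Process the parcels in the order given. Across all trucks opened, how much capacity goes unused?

truck 1: place 19 kg, 181 kg left
truck 1: place 55 kg, 126 kg left
truck 2: place 140 kg, 60 kg left
truck 1: place 31 kg, 95 kg left
truck 3: place 123 kg, 77 kg left
truck 1: place 51 kg, 44 kg left
truck 4: place 131 kg, 69 kg left
truck 5: place 142 kg, 58 kg left
truck 3: place 50 kg, 27 kg left
truck 4: place 40 kg, 29 kg left
truck 2: place 44 kg, 16 kg left
truck 5: place 45 kg, 13 kg left
truck 1: place 19 kg, 25 kg left
5 trucks × 200 kg = 1000 kg; used 890 kg; unused 110 kg.

110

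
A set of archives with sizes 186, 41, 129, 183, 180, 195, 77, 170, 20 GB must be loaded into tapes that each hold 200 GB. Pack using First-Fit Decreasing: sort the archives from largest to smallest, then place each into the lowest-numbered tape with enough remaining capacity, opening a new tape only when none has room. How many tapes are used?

7

Sorted descending: 195, 186, 183, 180, 170, 129, 77, 41, 20.
tape 1: place 195 GB, 5 GB left
tape 2: place 186 GB, 14 GB left
tape 3: place 183 GB, 17 GB left
tape 4: place 180 GB, 20 GB left
tape 5: place 170 GB, 30 GB left
tape 6: place 129 GB, 71 GB left
tape 7: place 77 GB, 123 GB left
tape 6: place 41 GB, 30 GB left
tape 4: place 20 GB, 0 GB left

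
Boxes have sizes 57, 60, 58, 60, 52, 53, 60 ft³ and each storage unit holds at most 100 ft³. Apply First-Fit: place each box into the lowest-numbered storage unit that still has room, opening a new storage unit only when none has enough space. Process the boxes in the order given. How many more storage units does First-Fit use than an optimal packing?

0

First-Fit: [57] [60] [58] [60] [52] [53] [60] → 7 storage units.
7 boxes exceed 50 ft³ (half the capacity), and no two of those can share a storage unit, so at least 7 storage units are needed.
So 7 is already optimal.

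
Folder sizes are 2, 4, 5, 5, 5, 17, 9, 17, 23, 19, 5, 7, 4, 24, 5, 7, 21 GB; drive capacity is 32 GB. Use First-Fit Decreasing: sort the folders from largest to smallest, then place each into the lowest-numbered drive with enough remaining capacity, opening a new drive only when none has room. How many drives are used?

6 drives

Sorted descending: 24, 23, 21, 19, 17, 17, 9, 7, 7, 5, 5, 5, 5, 5, 4, 4, 2.
drive 1: place 24 GB, 8 GB left
drive 2: place 23 GB, 9 GB left
drive 3: place 21 GB, 11 GB left
drive 4: place 19 GB, 13 GB left
drive 5: place 17 GB, 15 GB left
drive 6: place 17 GB, 15 GB left
drive 2: place 9 GB, 0 GB left
drive 1: place 7 GB, 1 GB left
drive 3: place 7 GB, 4 GB left
drive 4: place 5 GB, 8 GB left
drive 4: place 5 GB, 3 GB left
drive 5: place 5 GB, 10 GB left
drive 5: place 5 GB, 5 GB left
drive 5: place 5 GB, 0 GB left
drive 3: place 4 GB, 0 GB left
drive 6: place 4 GB, 11 GB left
drive 4: place 2 GB, 1 GB left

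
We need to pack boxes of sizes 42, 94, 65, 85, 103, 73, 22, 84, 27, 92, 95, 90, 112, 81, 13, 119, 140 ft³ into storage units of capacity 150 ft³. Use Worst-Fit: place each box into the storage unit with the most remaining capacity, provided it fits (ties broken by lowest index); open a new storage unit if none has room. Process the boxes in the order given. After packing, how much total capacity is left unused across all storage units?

463

storage unit 1: place 42 ft³, 108 ft³ left
storage unit 1: place 94 ft³, 14 ft³ left
storage unit 2: place 65 ft³, 85 ft³ left
storage unit 2: place 85 ft³, 0 ft³ left
storage unit 3: place 103 ft³, 47 ft³ left
storage unit 4: place 73 ft³, 77 ft³ left
storage unit 4: place 22 ft³, 55 ft³ left
storage unit 5: place 84 ft³, 66 ft³ left
storage unit 5: place 27 ft³, 39 ft³ left
storage unit 6: place 92 ft³, 58 ft³ left
storage unit 7: place 95 ft³, 55 ft³ left
storage unit 8: place 90 ft³, 60 ft³ left
storage unit 9: place 112 ft³, 38 ft³ left
storage unit 10: place 81 ft³, 69 ft³ left
storage unit 10: place 13 ft³, 56 ft³ left
storage unit 11: place 119 ft³, 31 ft³ left
storage unit 12: place 140 ft³, 10 ft³ left
12 storage units × 150 ft³ = 1800 ft³; used 1337 ft³; unused 463 ft³.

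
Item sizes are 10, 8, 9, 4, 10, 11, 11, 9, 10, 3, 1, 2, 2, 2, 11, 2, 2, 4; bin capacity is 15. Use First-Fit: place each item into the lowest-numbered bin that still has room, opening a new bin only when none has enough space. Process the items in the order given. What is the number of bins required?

Put 10 in bin 1; 5 remain.
Put 8 in bin 2; 7 remain.
Put 9 in bin 3; 6 remain.
Put 4 in bin 1; 1 remain.
Put 10 in bin 4; 5 remain.
Put 11 in bin 5; 4 remain.
Put 11 in bin 6; 4 remain.
Put 9 in bin 7; 6 remain.
Put 10 in bin 8; 5 remain.
Put 3 in bin 2; 4 remain.
Put 1 in bin 1; 0 remain.
Put 2 in bin 2; 2 remain.
Put 2 in bin 2; 0 remain.
Put 2 in bin 3; 4 remain.
Put 11 in bin 9; 4 remain.
Put 2 in bin 3; 2 remain.
Put 2 in bin 3; 0 remain.
Put 4 in bin 4; 1 remain.
Final bins: [10,4,1] [8,3,2,2] [9,2,2,2] [10,4] [11] [11] [9] [10] [11].

9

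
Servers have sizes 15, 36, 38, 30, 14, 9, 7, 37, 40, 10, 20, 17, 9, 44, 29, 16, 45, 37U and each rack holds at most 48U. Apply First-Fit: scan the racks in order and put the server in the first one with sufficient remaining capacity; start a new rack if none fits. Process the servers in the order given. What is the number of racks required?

15U → rack 1 (remaining 33U)
36U → rack 2 (remaining 12U)
38U → rack 3 (remaining 10U)
30U → rack 1 (remaining 3U)
14U → rack 4 (remaining 34U)
9U → rack 2 (remaining 3U)
7U → rack 3 (remaining 3U)
37U → rack 5 (remaining 11U)
40U → rack 6 (remaining 8U)
10U → rack 4 (remaining 24U)
20U → rack 4 (remaining 4U)
17U → rack 7 (remaining 31U)
9U → rack 5 (remaining 2U)
44U → rack 8 (remaining 4U)
29U → rack 7 (remaining 2U)
16U → rack 9 (remaining 32U)
45U → rack 10 (remaining 3U)
37U → rack 11 (remaining 11U)

11 racks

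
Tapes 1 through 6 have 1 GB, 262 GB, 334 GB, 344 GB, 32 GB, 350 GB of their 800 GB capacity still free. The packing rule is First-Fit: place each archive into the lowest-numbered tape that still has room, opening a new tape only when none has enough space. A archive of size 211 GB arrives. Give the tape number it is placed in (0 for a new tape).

Tapes with room: tape 2 (262 GB), tape 3 (334 GB), tape 4 (344 GB), tape 6 (350 GB).
The first with room is tape 2.

2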